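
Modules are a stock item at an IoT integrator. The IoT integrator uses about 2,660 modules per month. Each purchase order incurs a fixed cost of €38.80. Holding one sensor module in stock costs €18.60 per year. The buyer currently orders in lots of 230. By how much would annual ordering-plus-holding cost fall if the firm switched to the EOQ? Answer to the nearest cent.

Extra cost ≈ €736.13 per year

Annual demand D = 2,660 × 12 = 31,920.
EOQ = √(2DS/H) = √(2 × 31,920 × 38.8 / 18.6) ≈ 364.93.
Cost at Q* = (D/Q*)S + (Q*/2)H = √(2DSH) ≈ €6,787.64.
Cost at Q = 230: (31,920/230)×38.8 + (230/2)×18.6 = €5,384.77 + €2,139.00 = €7,523.77.
Excess = €7,523.77 − €6,787.64 = €736.13.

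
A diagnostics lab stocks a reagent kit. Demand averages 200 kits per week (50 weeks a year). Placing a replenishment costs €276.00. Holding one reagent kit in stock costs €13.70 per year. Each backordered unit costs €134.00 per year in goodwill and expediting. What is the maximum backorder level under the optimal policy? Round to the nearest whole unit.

Annual demand D = 200 × 50 = 10,000.
With planned backorders, Q* = √(2DS/H) · √((H+B)/B).
√(2DS/H) = √(2 × 10,000 × 276 / 13.7) = 634.760.
√((H+B)/B) = √((13.7+134)/134) = 1.0499.
Q* ≈ 666.419.
S* = Q* · H/(H+B) = 666.419 × 13.7/147.7 ≈ 61.814.

S* ≈ 62 kits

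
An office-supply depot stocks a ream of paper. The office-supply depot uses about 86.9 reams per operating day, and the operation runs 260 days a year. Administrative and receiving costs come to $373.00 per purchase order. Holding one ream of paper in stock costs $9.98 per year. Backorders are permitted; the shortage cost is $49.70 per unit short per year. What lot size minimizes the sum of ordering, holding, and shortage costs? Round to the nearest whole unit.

Q* ≈ 1,424 reams

Annual demand D = 86.9 × 260 = 22,594.
With planned backorders, Q* = √(2DS/H) · √((H+B)/B).
√(2DS/H) = √(2 × 22,594 × 373 / 9.98) = 1299.573.
√((H+B)/B) = √((9.98+49.7)/49.7) = 1.0958.
Q* ≈ 1424.088.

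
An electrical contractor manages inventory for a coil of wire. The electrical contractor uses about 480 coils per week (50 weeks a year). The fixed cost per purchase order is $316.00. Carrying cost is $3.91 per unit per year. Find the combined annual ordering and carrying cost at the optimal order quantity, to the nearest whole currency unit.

Annual demand D = 480 × 50 = 24,000.
Q* = √(2DS/H) = √(2 × 24,000 × 316 / 3.91) ≈ 1969.59.
At the optimum the two cost components are equal, so total cost = 2·(Q*/2)H = Q*·H.
Minimum total = √(2DSH) = √(2 × 24,000 × 316 × 3.91) ≈ 7701.096.

TC* ≈ $7,701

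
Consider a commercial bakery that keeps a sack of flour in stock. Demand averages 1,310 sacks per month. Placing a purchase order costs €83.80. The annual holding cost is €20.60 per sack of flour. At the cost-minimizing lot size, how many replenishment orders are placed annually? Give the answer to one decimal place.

Annual demand D = 1,310 × 12 = 15,720.
EOQ = √(2DS/H) = √(2 × 15,720 × 83.8 / 20.6) ≈ 357.63.
Orders per year = D / Q* = 15,720 / 357.63 ≈ 43.956.

N ≈ 44.0 orders per year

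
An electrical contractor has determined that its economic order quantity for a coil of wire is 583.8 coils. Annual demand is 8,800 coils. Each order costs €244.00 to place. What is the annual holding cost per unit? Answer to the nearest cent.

The basic EOQ model gives Q* = √(2DS/H); rearrange for the unknown.
From Q* = √(2DS/H): H = 2DS / Q*² = 2 × 8,800 × 244 / 583.8² = 12.6001.

H ≈ €12.60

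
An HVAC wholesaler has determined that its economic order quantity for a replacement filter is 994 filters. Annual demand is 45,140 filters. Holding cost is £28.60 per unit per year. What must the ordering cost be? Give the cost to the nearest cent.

S ≈ £313.00

Squaring Q* = √(2DS/H) gives Q*² = 2DS/H.
From Q* = √(2DS/H): S = Q*²H / (2D) = 994² × 28.6 / (2 × 45,140) = 313.0021.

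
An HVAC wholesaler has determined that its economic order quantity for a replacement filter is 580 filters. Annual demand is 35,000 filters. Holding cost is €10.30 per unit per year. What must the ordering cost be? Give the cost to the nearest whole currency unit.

Squaring Q* = √(2DS/H) gives Q*² = 2DS/H.
From Q* = √(2DS/H): S = Q*²H / (2D) = 580² × 10.3 / (2 × 35,000) = 49.4989.

S ≈ €49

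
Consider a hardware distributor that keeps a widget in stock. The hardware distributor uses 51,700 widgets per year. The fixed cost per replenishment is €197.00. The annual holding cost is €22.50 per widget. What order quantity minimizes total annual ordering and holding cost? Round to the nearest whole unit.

EOQ = √(2DS / H) = √(2 × 51,700 × 197 / 22.5).
= √(20,369,800 / 22.5) = √905,324.4444 ≈ 951.485.

Q* ≈ 951 widgets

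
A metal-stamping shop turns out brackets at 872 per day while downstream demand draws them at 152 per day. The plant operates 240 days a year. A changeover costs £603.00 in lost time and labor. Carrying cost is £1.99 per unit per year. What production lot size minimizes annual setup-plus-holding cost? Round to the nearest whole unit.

Q* ≈ 5,174 brackets

Annual demand D = 152 × 240 = 36,480.
Production build-up factor (1 − d/p) = 1 − 152/872 = 0.8257.
Q* = √(2DS / (H(1 − d/p))) = √(2 × 36,480 × 603 / (1.99 × 0.8257)).
= √(43,994,880 / 1.6431) ≈ 5174.478.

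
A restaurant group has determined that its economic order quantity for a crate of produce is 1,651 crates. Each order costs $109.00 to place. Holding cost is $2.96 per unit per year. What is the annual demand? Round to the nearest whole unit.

Squaring Q* = √(2DS/H) gives Q*² = 2DS/H.
From Q* = √(2DS/H): D = Q*²H / (2S) = 1,651² × 2.96 / (2 × 109) = 37010.876.

D ≈ 37,011 crates per year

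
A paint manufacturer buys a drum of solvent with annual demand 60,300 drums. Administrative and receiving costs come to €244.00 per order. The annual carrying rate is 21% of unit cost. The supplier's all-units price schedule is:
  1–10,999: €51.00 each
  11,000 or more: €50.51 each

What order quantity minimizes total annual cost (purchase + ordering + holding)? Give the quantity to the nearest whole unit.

Q* ≈ 1,658 drums

Holding cost per unit per year at price C is H = 0.21·C.
For each price level, check whether its EOQ is feasible; otherwise the best quantity at that price is the breakpoint.
EOQ at €51.00 = 1657.6 (feasible in tier 1): TC = 60,300×€51.00 + (60,300/1657.6)×244 + (1657.6/2)×0.21×€51.00 = €3,093,052.65.
EOQ at €50.51 = 1665.6 < 11000, so use break Q=11000: TC = 60,300×€50.51 + (60,300/11000.0)×244 + (11000.0/2)×0.21×€50.51 = €3,105,429.61.
Lowest total cost is €3,093,052.65 at Q = 1657.6.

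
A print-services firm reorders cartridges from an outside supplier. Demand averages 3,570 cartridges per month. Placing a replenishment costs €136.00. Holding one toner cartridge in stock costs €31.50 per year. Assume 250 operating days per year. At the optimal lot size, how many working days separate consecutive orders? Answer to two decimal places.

Annual demand D = 3,570 × 12 = 42,840.
Q* = √(2DS/H) = √(2 × 42,840 × 136 / 31.5) ≈ 608.21.
Cycle time = Q*/D × 250 = 608.21 / 42,840 × 250 ≈ 3.549 days.

T ≈ 3.55 days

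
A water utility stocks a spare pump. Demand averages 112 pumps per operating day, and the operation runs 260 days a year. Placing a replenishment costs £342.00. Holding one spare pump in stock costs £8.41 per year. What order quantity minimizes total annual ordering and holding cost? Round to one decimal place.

Q* ≈ 1,539.0 pumps

Annual demand D = 112 × 260 = 29,120.
EOQ = √(2DS / H) = √(2 × 29,120 × 342 / 8.41).
= √(19,918,080 / 8.41) = √2,368,380.4994 ≈ 1538.954.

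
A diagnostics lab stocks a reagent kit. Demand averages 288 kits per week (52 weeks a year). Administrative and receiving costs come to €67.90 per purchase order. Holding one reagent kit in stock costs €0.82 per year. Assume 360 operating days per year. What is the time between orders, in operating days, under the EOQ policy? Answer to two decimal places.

T ≈ 37.86 days

Annual demand D = 288 × 52 = 14,976.
EOQ = √(2DS/H) = √(2 × 14,976 × 67.9 / 0.82) ≈ 1574.86.
Cycle time = Q*/D × 360 = 1574.86 / 14,976 × 360 ≈ 37.857 days.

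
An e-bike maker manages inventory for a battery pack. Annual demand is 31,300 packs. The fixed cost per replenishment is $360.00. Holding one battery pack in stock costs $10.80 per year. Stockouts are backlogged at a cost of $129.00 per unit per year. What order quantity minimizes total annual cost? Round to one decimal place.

Q* ≈ 1,503.8 packs

With planned backorders, Q* = √(2DS/H) · √((H+B)/B).
√(2DS/H) = √(2 × 31,300 × 360 / 10.8) = 1444.530.
√((H+B)/B) = √((10.8+129)/129) = 1.0410.
Q* ≈ 1503.783.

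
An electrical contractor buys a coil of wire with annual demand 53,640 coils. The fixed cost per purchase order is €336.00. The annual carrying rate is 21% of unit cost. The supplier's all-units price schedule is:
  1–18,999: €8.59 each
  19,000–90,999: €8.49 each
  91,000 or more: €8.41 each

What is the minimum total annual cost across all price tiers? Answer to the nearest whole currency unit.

TC* ≈ €468,831

Holding cost per unit per year at price C is H = 0.21·C.
For each price level, check whether its EOQ is feasible; otherwise the best quantity at that price is the breakpoint.
EOQ at €8.59 = 4470.2 (feasible in tier 1): TC = 53,640×€8.59 + (53,640/4470.2)×336 + (4470.2/2)×0.21×€8.59 = €468,831.32.
EOQ at €8.49 = 4496.4 < 19000, so use break Q=19000: TC = 53,640×€8.49 + (53,640/19000.0)×336 + (19000.0/2)×0.21×€8.49 = €473,289.73.
EOQ at €8.41 = 4517.7 < 91000, so use break Q=91000: TC = 53,640×€8.41 + (53,640/91000.0)×336 + (91000.0/2)×0.21×€8.41 = €531,668.01.
Lowest total cost among the candidates is at Q = 4470.2.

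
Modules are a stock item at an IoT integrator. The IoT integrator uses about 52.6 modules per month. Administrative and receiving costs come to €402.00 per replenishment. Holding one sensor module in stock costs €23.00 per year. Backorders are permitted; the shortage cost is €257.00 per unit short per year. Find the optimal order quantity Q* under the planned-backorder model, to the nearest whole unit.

Annual demand D = 52.6 × 12 = 631.2.
With planned backorders, Q* = √(2DS/H) · √((H+B)/B).
√(2DS/H) = √(2 × 631.2 × 402 / 23) = 148.541.
√((H+B)/B) = √((23+257)/257) = 1.0438.
Q* ≈ 155.046.

Q* ≈ 155 modules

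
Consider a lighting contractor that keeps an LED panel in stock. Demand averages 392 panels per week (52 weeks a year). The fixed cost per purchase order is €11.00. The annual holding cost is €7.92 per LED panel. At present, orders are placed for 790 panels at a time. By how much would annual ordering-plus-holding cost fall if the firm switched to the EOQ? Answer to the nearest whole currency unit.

Annual demand D = 392 × 52 = 20,384.
EOQ = √(2DS/H) = √(2 × 20,384 × 11 / 7.92) ≈ 237.95.
Cost at Q* = (D/Q*)S + (Q*/2)H = √(2DSH) ≈ €1,884.60.
Cost at Q = 790: (20,384/790)×11 + (790/2)×7.92 = €283.83 + €3,128.40 = €3,412.23.
Excess = €3,412.23 − €1,884.60 = €1,527.63.

Extra cost ≈ €1,528 per year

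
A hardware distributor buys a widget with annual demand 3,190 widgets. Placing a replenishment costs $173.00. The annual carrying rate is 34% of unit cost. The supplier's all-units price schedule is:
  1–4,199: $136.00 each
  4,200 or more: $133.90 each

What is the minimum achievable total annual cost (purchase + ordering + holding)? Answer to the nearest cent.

TC* ≈ $440,984.01

Holding cost per unit per year at price C is H = 0.34·C.
Candidates are each tier's EOQ (if it falls in that tier) and each price-break quantity.
EOQ at $136.00 = 154.5 (feasible in tier 1): TC = 3,190×$136.00 + (3,190/154.5)×173 + (154.5/2)×0.34×$136.00 = $440,984.01.
EOQ at $133.90 = 155.7 < 4200, so use break Q=4200: TC = 3,190×$133.90 + (3,190/4200.0)×173 + (4200.0/2)×0.34×$133.90 = $522,877.00.
Lowest total cost among the candidates is at Q = 154.5.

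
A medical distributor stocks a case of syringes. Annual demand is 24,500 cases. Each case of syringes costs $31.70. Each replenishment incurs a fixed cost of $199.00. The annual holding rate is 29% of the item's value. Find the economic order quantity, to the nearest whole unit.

Holding cost H = 0.29 × $31.70 = $9.1930 per unit per year.
EOQ = √(2DS / H) = √(2 × 24,500 × 199 / 9.193).
= √(9,751,000 / 9.193) = √1,060,698.3574 ≈ 1029.902.

Q* ≈ 1,030 cases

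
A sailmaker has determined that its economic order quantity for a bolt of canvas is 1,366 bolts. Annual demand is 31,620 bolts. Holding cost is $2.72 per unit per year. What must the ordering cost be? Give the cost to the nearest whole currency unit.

The basic EOQ model gives Q* = √(2DS/H); rearrange for the unknown.
From Q* = √(2DS/H): S = Q*²H / (2D) = 1,366² × 2.72 / (2 × 31,620) = 80.2562.

S ≈ $80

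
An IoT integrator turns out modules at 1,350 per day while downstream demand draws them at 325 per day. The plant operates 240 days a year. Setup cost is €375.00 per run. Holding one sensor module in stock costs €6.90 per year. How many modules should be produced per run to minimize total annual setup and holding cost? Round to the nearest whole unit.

Annual demand D = 325 × 240 = 78,000.
Production build-up factor (1 − d/p) = 1 − 325/1,350 = 0.7593.
Q* = √(2DS / (H(1 − d/p))) = √(2 × 78,000 × 375 / (6.9 × 0.7593)).
= √(58,500,000 / 5.2389) ≈ 3341.630.

Q* ≈ 3,342 modules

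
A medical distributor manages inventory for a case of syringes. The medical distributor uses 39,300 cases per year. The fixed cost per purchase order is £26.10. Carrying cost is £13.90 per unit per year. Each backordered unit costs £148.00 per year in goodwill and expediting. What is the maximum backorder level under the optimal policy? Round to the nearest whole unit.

With planned backorders, Q* = √(2DS/H) · √((H+B)/B).
√(2DS/H) = √(2 × 39,300 × 26.1 / 13.9) = 384.171.
√((H+B)/B) = √((13.9+148)/148) = 1.0459.
Q* ≈ 401.806.
S* = Q* · H/(H+B) = 401.806 × 13.9/161.9 ≈ 34.497.

S* ≈ 34 cases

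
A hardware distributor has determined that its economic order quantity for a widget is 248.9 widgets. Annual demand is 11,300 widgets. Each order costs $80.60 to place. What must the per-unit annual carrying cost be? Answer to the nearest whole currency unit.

The basic EOQ model gives Q* = √(2DS/H); rearrange for the unknown.
From Q* = √(2DS/H): H = 2DS / Q*² = 2 × 11,300 × 80.6 / 248.9² = 29.4031.

H ≈ $29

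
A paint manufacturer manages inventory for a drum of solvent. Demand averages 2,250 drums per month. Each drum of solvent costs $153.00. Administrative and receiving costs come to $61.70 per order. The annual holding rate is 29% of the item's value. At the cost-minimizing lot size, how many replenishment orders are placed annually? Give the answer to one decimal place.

N ≈ 98.5 orders per year

Annual demand D = 2,250 × 12 = 27,000.
Holding cost H = 0.29 × $153.00 = $44.3700 per unit per year.
The optimal lot size = √(2DS/H) = √(2 × 27,000 × 61.7 / 44.37) ≈ 274.03.
Orders per year = D / Q* = 27,000 / 274.03 ≈ 98.530.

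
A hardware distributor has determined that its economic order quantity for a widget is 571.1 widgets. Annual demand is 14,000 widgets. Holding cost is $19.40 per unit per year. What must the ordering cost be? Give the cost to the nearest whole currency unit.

S ≈ $226

Squaring Q* = √(2DS/H) gives Q*² = 2DS/H.
From Q* = √(2DS/H): S = Q*²H / (2D) = 571.1² × 19.4 / (2 × 14,000) = 225.9790.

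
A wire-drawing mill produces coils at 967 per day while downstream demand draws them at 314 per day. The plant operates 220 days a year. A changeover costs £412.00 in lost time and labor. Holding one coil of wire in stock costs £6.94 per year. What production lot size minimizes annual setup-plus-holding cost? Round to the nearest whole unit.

Q* ≈ 3,485 coils

Annual demand D = 314 × 220 = 69,080.
Production build-up factor (1 − d/p) = 1 − 314/967 = 0.6753.
Q* = √(2DS / (H(1 − d/p))) = √(2 × 69,080 × 412 / (6.94 × 0.6753)).
= √(56,921,920 / 4.6865) ≈ 3485.112.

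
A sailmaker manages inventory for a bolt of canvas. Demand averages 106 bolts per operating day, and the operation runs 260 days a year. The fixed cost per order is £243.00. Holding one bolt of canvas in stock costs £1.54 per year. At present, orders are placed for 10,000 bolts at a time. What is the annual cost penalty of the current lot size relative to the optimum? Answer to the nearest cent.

Extra cost ≈ £3,828.01 per year

Annual demand D = 106 × 260 = 27,560.
EOQ = √(2DS/H) = √(2 × 27,560 × 243 / 1.54) ≈ 2949.15.
Cost at Q* = (D/Q*)S + (Q*/2)H = √(2DSH) ≈ £4,541.70.
Cost at Q = 10,000: (27,560/10,000)×243 + (10,000/2)×1.54 = £669.71 + £7,700.00 = £8,369.71.
Excess = £8,369.71 − £4,541.70 = £3,828.01.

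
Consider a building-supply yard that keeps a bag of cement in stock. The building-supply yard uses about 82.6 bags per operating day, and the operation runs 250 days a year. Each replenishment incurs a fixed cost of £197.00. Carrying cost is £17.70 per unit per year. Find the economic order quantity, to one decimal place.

Annual demand D = 82.6 × 250 = 20,650.
EOQ = √(2DS / H) = √(2 × 20,650 × 197 / 17.7).
= √(8,136,100 / 17.7) = √459,666.6667 ≈ 677.987.

Q* ≈ 678.0 bags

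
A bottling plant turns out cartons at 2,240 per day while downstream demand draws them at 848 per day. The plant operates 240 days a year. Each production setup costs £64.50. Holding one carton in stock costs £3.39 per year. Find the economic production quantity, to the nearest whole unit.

Q* ≈ 3,530 cartons

Annual demand D = 848 × 240 = 203,520.
Production build-up factor (1 − d/p) = 1 − 848/2,240 = 0.6214.
Q* = √(2DS / (H(1 − d/p))) = √(2 × 203,520 × 64.5 / (3.39 × 0.6214)).
= √(26,254,080 / 2.1066) ≈ 3530.230.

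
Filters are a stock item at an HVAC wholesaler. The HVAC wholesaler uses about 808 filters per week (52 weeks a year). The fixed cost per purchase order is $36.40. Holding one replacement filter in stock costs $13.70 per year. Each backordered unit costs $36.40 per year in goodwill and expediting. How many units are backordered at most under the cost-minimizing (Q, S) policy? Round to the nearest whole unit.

S* ≈ 152 filters

Annual demand D = 808 × 52 = 42,016.
With planned backorders, Q* = √(2DS/H) · √((H+B)/B).
√(2DS/H) = √(2 × 42,016 × 36.4 / 13.7) = 472.512.
√((H+B)/B) = √((13.7+36.4)/36.4) = 1.1732.
Q* ≈ 554.346.
S* = Q* · H/(H+B) = 554.346 × 13.7/50.1 ≈ 151.588.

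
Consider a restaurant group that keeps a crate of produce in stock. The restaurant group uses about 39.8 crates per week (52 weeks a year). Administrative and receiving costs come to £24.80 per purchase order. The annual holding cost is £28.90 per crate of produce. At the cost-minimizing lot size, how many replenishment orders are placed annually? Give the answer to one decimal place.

N ≈ 34.7 orders per year

Annual demand D = 39.8 × 52 = 2,069.6.
The optimal lot size = √(2DS/H) = √(2 × 2,069.6 × 24.8 / 28.9) ≈ 59.60.
Orders per year = D / Q* = 2,069.6 / 59.60 ≈ 34.726.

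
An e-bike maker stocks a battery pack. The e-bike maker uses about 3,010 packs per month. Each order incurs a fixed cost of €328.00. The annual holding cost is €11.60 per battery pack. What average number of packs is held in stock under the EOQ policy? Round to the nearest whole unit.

Annual demand D = 3,010 × 12 = 36,120.
The optimal lot size = √(2DS/H) = √(2 × 36,120 × 328 / 11.6) ≈ 1429.21.
Average inventory = Q*/2 ≈ 1429.21 / 2 = 714.606.

Average inventory ≈ 715 packs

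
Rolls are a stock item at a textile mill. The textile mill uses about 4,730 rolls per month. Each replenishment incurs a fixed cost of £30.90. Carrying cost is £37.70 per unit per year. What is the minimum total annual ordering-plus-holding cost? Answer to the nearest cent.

Annual demand D = 4,730 × 12 = 56,760.
Q* = √(2DS/H) = √(2 × 56,760 × 30.9 / 37.7) ≈ 305.03.
At Q*, ordering cost (D/Q*)S equals holding cost (Q*/2)H, each = √(DSH/2).
Minimum total = √(2DSH) = √(2 × 56,760 × 30.9 × 37.7) ≈ 11499.689.

TC* ≈ £11,499.69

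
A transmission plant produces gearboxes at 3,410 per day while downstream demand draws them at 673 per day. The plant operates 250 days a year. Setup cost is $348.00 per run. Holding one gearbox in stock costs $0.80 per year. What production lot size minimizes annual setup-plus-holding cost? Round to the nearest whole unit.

Q* ≈ 13,504 gearboxes

Annual demand D = 673 × 250 = 168,250.
Production build-up factor (1 − d/p) = 1 − 673/3,410 = 0.8026.
Q* = √(2DS / (H(1 − d/p))) = √(2 × 168,250 × 348 / (0.8 × 0.8026)).
= √(117,102,000 / 0.6421) ≈ 13504.452.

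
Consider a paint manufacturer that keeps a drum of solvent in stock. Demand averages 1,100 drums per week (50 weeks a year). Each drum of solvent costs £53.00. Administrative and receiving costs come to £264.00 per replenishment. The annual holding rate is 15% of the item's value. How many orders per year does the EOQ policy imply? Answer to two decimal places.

N ≈ 28.78 orders per year

Annual demand D = 1,100 × 50 = 55,000.
Holding cost H = 0.15 × £53.00 = £7.9500 per unit per year.
EOQ = √(2DS/H) = √(2 × 55,000 × 264 / 7.95) ≈ 1911.24.
Orders per year = D / Q* = 55,000 / 1911.24 ≈ 28.777.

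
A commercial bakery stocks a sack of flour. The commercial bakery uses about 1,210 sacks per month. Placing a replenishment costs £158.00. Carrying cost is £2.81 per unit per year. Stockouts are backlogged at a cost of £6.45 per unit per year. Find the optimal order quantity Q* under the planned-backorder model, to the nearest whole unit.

Q* ≈ 1,531 sacks

Annual demand D = 1,210 × 12 = 14,520.
With planned backorders, Q* = √(2DS/H) · √((H+B)/B).
√(2DS/H) = √(2 × 14,520 × 158 / 2.81) = 1277.832.
√((H+B)/B) = √((2.81+6.45)/6.45) = 1.1982.
Q* ≈ 1531.085.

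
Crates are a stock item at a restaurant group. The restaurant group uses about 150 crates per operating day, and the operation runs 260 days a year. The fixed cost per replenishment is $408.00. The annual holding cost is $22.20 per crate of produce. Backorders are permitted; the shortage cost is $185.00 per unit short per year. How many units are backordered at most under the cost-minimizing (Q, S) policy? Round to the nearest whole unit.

Annual demand D = 150 × 260 = 39,000.
With planned backorders, Q* = √(2DS/H) · √((H+B)/B).
√(2DS/H) = √(2 × 39,000 × 408 / 22.2) = 1197.294.
√((H+B)/B) = √((22.2+185)/185) = 1.0583.
Q* ≈ 1267.097.
S* = Q* · H/(H+B) = 1267.097 × 22.2/207.2 ≈ 135.760.

S* ≈ 136 crates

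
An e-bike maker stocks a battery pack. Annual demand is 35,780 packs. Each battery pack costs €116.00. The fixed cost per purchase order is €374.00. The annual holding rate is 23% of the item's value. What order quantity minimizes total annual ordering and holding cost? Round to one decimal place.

Q* ≈ 1,001.6 packs

Holding cost H = 0.23 × €116.00 = €26.6800 per unit per year.
EOQ = √(2DS / H) = √(2 × 35,780 × 374 / 26.68).
= √(26,763,440 / 26.68) = √1,003,127.4363 ≈ 1001.562.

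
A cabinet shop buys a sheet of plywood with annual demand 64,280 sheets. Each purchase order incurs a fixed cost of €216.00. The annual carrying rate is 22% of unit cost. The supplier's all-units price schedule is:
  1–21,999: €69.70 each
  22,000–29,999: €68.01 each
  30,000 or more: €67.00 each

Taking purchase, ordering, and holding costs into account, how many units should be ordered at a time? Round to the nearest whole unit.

Holding cost per unit per year at price C is H = 0.22·C.
Candidates are each tier's EOQ (if it falls in that tier) and each price-break quantity.
EOQ at €69.70 = 1345.7 (feasible in tier 1): TC = 64,280×€69.70 + (64,280/1345.7)×216 + (1345.7/2)×0.22×€69.70 = €4,500,951.15.
EOQ at €68.01 = 1362.3 < 22000, so use break Q=22000: TC = 64,280×€68.01 + (64,280/22000.0)×216 + (22000.0/2)×0.22×€68.01 = €4,536,898.11.
EOQ at €67.00 = 1372.6 < 30000, so use break Q=30000: TC = 64,280×€67.00 + (64,280/30000.0)×216 + (30000.0/2)×0.22×€67.00 = €4,528,322.82.
Lowest total cost is €4,500,951.15 at Q = 1345.7.

Q* ≈ 1,346 sheets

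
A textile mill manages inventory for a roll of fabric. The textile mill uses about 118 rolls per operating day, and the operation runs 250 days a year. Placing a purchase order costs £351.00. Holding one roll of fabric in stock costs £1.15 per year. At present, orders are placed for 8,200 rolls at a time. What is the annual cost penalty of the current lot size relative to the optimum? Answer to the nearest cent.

Annual demand D = 118 × 250 = 29,500.
EOQ = √(2DS/H) = √(2 × 29,500 × 351 / 1.15) ≈ 4243.56.
Cost at Q* = (D/Q*)S + (Q*/2)H = √(2DSH) ≈ £4,880.10.
Cost at Q = 8,200: (29,500/8,200)×351 + (8,200/2)×1.15 = £1,262.74 + £4,715.00 = £5,977.74.
Excess = £5,977.74 − £4,880.10 = £1,097.65.

Extra cost ≈ £1,097.65 per year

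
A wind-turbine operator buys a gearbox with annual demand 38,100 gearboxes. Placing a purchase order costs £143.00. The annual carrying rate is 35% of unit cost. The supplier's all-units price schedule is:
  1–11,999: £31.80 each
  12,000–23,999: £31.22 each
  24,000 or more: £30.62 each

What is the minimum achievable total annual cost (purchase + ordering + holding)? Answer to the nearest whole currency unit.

Holding cost per unit per year at price C is H = 0.35·C.
Candidates are each tier's EOQ (if it falls in that tier) and each price-break quantity.
EOQ at £31.80 = 989.5 (feasible in tier 1): TC = 38,100×£31.80 + (38,100/989.5)×143 + (989.5/2)×0.35×£31.80 = £1,222,592.68.
EOQ at £31.22 = 998.6 < 12000, so use break Q=12000: TC = 38,100×£31.22 + (38,100/12000.0)×143 + (12000.0/2)×0.35×£31.22 = £1,255,498.02.
EOQ at £30.62 = 1008.3 < 24000, so use break Q=24000: TC = 38,100×£30.62 + (38,100/24000.0)×143 + (24000.0/2)×0.35×£30.62 = £1,295,453.01.
Lowest total cost among the candidates is at Q = 989.5.

TC* ≈ £1,222,593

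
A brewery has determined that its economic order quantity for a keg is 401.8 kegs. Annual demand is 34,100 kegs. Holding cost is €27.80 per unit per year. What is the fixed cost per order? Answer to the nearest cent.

Squaring Q* = √(2DS/H) gives Q*² = 2DS/H.
From Q* = √(2DS/H): S = Q*²H / (2D) = 401.8² × 27.8 / (2 × 34,100) = 65.8082.

S ≈ €65.81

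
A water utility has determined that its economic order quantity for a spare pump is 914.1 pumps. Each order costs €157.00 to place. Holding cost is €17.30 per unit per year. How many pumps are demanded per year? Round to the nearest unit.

D ≈ 46,037 pumps per year

Invert the EOQ relation Q*² = 2DS/H.
From Q* = √(2DS/H): D = Q*²H / (2S) = 914.1² × 17.3 / (2 × 157) = 46036.667.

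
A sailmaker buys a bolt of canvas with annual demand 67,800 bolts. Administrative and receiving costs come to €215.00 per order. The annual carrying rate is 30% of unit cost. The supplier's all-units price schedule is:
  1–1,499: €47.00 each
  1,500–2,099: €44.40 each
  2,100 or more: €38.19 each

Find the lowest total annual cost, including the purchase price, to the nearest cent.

TC* ≈ €2,608,253.28

Holding cost per unit per year at price C is H = 0.30·C.
For each price level, check whether its EOQ is feasible; otherwise the best quantity at that price is the breakpoint.
EOQ at €47.00 = 1437.9 (feasible in tier 1): TC = 67,800×€47.00 + (67,800/1437.9)×215 + (1437.9/2)×0.30×€47.00 = €3,206,874.90.
EOQ at €44.40 = 1479.4 < 1500, so use break Q=1500: TC = 67,800×€44.40 + (67,800/1500.0)×215 + (1500.0/2)×0.30×€44.40 = €3,030,028.00.
EOQ at €38.19 = 1595.2 < 2100, so use break Q=2100: TC = 67,800×€38.19 + (67,800/2100.0)×215 + (2100.0/2)×0.30×€38.19 = €2,608,253.28.
Lowest total cost among the candidates is at Q = 2100.0.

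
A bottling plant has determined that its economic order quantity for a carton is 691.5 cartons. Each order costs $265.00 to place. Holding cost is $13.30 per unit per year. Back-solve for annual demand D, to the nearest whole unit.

D ≈ 11,999 cartons per year

Squaring Q* = √(2DS/H) gives Q*² = 2DS/H.
From Q* = √(2DS/H): D = Q*²H / (2S) = 691.5² × 13.3 / (2 × 265) = 11999.417.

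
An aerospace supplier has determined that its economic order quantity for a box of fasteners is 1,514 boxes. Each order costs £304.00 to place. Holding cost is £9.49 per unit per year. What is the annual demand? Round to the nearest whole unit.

The basic EOQ model gives Q* = √(2DS/H); rearrange for the unknown.
From Q* = √(2DS/H): D = Q*²H / (2S) = 1,514² × 9.49 / (2 × 304) = 35777.862.

D ≈ 35,778 boxes per year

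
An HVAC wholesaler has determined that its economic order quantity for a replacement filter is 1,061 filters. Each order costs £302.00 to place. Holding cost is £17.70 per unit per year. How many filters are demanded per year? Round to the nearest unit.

The basic EOQ model gives Q* = √(2DS/H); rearrange for the unknown.
From Q* = √(2DS/H): D = Q*²H / (2S) = 1,061² × 17.7 / (2 × 302) = 32988.844.

D ≈ 32,989 filters per year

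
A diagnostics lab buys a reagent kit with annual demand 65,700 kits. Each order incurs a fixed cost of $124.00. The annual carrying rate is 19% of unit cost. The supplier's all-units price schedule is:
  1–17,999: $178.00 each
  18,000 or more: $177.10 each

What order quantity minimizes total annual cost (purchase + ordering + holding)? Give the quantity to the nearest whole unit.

Holding cost per unit per year at price C is H = 0.19·C.
For each price level, check whether its EOQ is feasible; otherwise the best quantity at that price is the breakpoint.
EOQ at $178.00 = 694.1 (feasible in tier 1): TC = 65,700×$178.00 + (65,700/694.1)×124 + (694.1/2)×0.19×$178.00 = $11,718,074.44.
EOQ at $177.10 = 695.9 < 18000, so use break Q=18000: TC = 65,700×$177.10 + (65,700/18000.0)×124 + (18000.0/2)×0.19×$177.10 = $11,938,763.60.
Lowest total cost is $11,718,074.44 at Q = 694.1.

Q* ≈ 694 kits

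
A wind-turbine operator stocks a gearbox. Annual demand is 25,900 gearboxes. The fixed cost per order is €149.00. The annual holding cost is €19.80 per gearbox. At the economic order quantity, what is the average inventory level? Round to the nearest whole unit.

EOQ = √(2DS/H) = √(2 × 25,900 × 149 / 19.8) ≈ 624.35.
Average inventory = Q*/2 ≈ 624.35 / 2 = 312.173.

Average inventory ≈ 312 gearboxes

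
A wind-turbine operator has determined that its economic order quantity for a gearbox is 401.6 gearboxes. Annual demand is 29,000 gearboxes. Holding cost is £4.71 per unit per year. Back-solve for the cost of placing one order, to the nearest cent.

S ≈ £13.10

Invert the EOQ relation Q*² = 2DS/H.
From Q* = √(2DS/H): S = Q*²H / (2D) = 401.6² × 4.71 / (2 × 29,000) = 13.0973.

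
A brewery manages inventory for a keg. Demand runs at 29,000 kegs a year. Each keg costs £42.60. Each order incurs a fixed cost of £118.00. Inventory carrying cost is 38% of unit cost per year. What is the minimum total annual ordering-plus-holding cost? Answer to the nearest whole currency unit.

Holding cost H = 0.38 × £42.60 = £16.1880 per unit per year.
Q* = √(2DS/H) = √(2 × 29,000 × 118 / 16.188) ≈ 650.22.
At the optimum the two cost components are equal, so total cost = 2·(Q*/2)H = Q*·H.
Minimum total = √(2DSH) = √(2 × 29,000 × 118 × 16.188) ≈ 10525.715.

TC* ≈ £10,526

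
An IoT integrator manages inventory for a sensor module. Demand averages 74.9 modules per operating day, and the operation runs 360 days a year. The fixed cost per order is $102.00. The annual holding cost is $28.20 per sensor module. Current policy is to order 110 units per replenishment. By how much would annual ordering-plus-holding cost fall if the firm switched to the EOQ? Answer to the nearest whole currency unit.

Extra cost ≈ $14,099 per year

Annual demand D = 74.9 × 360 = 26,964.
EOQ = √(2DS/H) = √(2 × 26,964 × 102 / 28.2) ≈ 441.65.
Cost at Q* = (D/Q*)S + (Q*/2)H = √(2DSH) ≈ $12,454.66.
Cost at Q = 110: (26,964/110)×102 + (110/2)×28.2 = $25,002.98 + $1,551.00 = $26,553.98.
Excess = $26,553.98 − $12,454.66 = $14,099.32.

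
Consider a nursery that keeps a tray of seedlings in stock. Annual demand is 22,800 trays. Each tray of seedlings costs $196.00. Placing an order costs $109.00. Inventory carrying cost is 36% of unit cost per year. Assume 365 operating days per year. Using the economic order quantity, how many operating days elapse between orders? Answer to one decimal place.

T ≈ 4.2 days

Holding cost H = 0.36 × $196.00 = $70.5600 per unit per year.
EOQ = √(2DS/H) = √(2 × 22,800 × 109 / 70.56) ≈ 265.41.
Cycle time = Q*/D × 365 = 265.41 / 22,800 × 365 ≈ 4.249 days.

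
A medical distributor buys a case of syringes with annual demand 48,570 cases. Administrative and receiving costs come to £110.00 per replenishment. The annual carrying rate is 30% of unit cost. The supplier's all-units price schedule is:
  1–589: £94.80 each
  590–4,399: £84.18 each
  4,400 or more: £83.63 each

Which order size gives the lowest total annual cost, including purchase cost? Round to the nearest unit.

Q* ≈ 650 cases

Holding cost per unit per year at price C is H = 0.30·C.
For each price level, check whether its EOQ is feasible; otherwise the best quantity at that price is the breakpoint.
Tier 1 (£94.80): EOQ = 613.0 exceeds tier's upper bound 589, so this tier is dominated.
EOQ at £84.18 = 650.5 (feasible in tier 2): TC = 48,570×£84.18 + (48,570/650.5)×110 + (650.5/2)×0.30×£84.18 = £4,105,049.68.
EOQ at £83.63 = 652.6 < 4400, so use break Q=4400: TC = 48,570×£83.63 + (48,570/4400.0)×110 + (4400.0/2)×0.30×£83.63 = £4,118,319.15.
Lowest total cost is £4,105,049.68 at Q = 650.5.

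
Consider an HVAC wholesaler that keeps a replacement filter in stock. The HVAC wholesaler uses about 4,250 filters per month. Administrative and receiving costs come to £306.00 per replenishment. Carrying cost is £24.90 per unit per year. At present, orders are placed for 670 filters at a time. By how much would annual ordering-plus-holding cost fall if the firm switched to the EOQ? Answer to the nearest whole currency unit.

Annual demand D = 4,250 × 12 = 51,000.
EOQ = √(2DS/H) = √(2 × 51,000 × 306 / 24.9) ≈ 1119.60.
Cost at Q* = (D/Q*)S + (Q*/2)H = √(2DSH) ≈ £27,877.93.
Cost at Q = 670: (51,000/670)×306 + (670/2)×24.9 = £23,292.54 + £8,341.50 = £31,634.04.
Excess = £31,634.04 − £27,877.93 = £3,756.11.

Extra cost ≈ £3,756 per year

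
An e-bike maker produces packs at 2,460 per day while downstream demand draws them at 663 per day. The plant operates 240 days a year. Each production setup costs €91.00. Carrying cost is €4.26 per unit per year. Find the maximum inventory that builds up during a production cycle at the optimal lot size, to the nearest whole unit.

I_max ≈ 2,228 packs

Annual demand D = 663 × 240 = 159,120.
Production build-up factor (1 − d/p) = 1 − 663/2,460 = 0.7305.
Q* = √(2DS / (H(1 − d/p))) = √(2 × 159,120 × 91 / (4.26 × 0.7305)).
= √(28,959,840 / 3.1119) ≈ 3050.611.
Maximum inventory = Q*(1 − d/p) = 3050.611 × 0.7305 ≈ 2228.434.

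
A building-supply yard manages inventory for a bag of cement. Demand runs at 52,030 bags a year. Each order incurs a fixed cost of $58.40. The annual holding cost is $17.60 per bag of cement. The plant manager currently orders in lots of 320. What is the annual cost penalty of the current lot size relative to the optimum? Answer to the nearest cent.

Extra cost ≈ $1,969.47 per year

EOQ = √(2DS/H) = √(2 × 52,030 × 58.4 / 17.6) ≈ 587.61.
Cost at Q* = (D/Q*)S + (Q*/2)H = √(2DSH) ≈ $10,342.00.
Cost at Q = 320: (52,030/320)×58.4 + (320/2)×17.6 = $9,495.48 + $2,816.00 = $12,311.48.
Excess = $12,311.48 − $10,342.00 = $1,969.47.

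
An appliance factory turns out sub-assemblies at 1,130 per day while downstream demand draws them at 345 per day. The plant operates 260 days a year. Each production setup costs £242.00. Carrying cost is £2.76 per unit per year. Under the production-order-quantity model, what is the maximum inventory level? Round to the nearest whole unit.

Annual demand D = 345 × 260 = 89,700.
Production build-up factor (1 − d/p) = 1 − 345/1,130 = 0.6947.
Q* = √(2DS / (H(1 − d/p))) = √(2 × 89,700 × 242 / (2.76 × 0.6947)).
= √(43,414,800 / 1.9173) ≈ 4758.486.
Maximum inventory = Q*(1 − d/p) = 4758.486 × 0.6947 ≈ 3305.674.

I_max ≈ 3,306 sub-assemblies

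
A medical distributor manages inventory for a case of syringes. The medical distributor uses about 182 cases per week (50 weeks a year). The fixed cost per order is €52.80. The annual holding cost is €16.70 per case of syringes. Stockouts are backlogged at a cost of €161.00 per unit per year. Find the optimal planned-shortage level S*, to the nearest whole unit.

Annual demand D = 182 × 50 = 9,100.
With planned backorders, Q* = √(2DS/H) · √((H+B)/B).
√(2DS/H) = √(2 × 9,100 × 52.8 / 16.7) = 239.880.
√((H+B)/B) = √((16.7+161)/161) = 1.0506.
Q* ≈ 252.014.
S* = Q* · H/(H+B) = 252.014 × 16.7/177.7 ≈ 23.684.

S* ≈ 24 cases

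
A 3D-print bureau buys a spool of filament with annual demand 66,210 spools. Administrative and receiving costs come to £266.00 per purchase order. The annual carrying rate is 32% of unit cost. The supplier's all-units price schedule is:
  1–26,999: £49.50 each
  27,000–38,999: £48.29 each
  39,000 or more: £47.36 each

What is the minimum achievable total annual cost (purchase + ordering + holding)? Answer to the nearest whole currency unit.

Holding cost per unit per year at price C is H = 0.32·C.
Evaluate total cost at each tier's feasible EOQ or, if the EOQ is below the tier, at the tier's minimum quantity.
EOQ at £49.50 = 1491.2 (feasible in tier 1): TC = 66,210×£49.50 + (66,210/1491.2)×266 + (1491.2/2)×0.32×£49.50 = £3,301,015.83.
EOQ at £48.29 = 1509.8 < 27000, so use break Q=27000: TC = 66,210×£48.29 + (66,210/27000.0)×266 + (27000.0/2)×0.32×£48.29 = £3,406,545.99.
EOQ at £47.36 = 1524.5 < 39000, so use break Q=39000: TC = 66,210×£47.36 + (66,210/39000.0)×266 + (39000.0/2)×0.32×£47.36 = £3,431,683.59.
Lowest total cost among the candidates is at Q = 1491.2.

TC* ≈ £3,301,016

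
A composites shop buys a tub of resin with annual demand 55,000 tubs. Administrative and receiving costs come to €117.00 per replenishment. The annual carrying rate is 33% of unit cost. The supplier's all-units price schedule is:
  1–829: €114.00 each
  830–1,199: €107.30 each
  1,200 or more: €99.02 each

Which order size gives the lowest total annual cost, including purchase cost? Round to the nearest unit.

Holding cost per unit per year at price C is H = 0.33·C.
Candidates are each tier's EOQ (if it falls in that tier) and each price-break quantity.
EOQ at €114.00 = 584.9 (feasible in tier 1): TC = 55,000×€114.00 + (55,000/584.9)×117 + (584.9/2)×0.33×€114.00 = €6,292,003.85.
EOQ at €107.30 = 602.9 < 830, so use break Q=830: TC = 55,000×€107.30 + (55,000/830.0)×117 + (830.0/2)×0.33×€107.30 = €5,923,947.75.
EOQ at €99.02 = 627.6 < 1200, so use break Q=1200: TC = 55,000×€99.02 + (55,000/1200.0)×117 + (1200.0/2)×0.33×€99.02 = €5,471,068.46.
Lowest total cost is €5,471,068.46 at Q = 1200.0.

Q* ≈ 1,200 tubs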